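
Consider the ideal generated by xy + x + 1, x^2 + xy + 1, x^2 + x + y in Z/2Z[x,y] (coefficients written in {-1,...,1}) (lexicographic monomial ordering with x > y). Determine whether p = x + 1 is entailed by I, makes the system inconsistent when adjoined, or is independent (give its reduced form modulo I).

x + 1 lies in I (it reduces to 0).

First compute the reduced Gröbner basis of I by Buchberger's algorithm.
f_1 = xy + x + 1, LT = xy.
f_2 = x^2 + xy + 1, LT = x^2.
f_3 = x^2 + x + y, LT = x^2.

S(f_1,f_2): lcm = x^2y. S = x^2 + xy^2 + x + y.
  leading term x^2: subtract (1)·f_2 from x^2 + xy^2 + x + y → xy^2 + xy + x + y + 1
  leading term xy^2: subtract (y)·f_1 from xy^2 + xy + x + y + 1 → x + 1
  leading term x: no divisor's leading term divides it; move x to the remainder.
  leading term 1: no divisor's leading term divides it; move 1 to the remainder.
  remainder x + 1 ≠ 0; add h_4 = x + 1 to the basis.

S(f_1,f_3): lcm = x^2y. S = x^2 + xy + x + y^2.
  leading term x^2: subtract (1)·f_2 from x^2 + xy + x + y^2 → x + y^2 + 1
  leading term x: subtract (1)·h_4 from x + y^2 + 1 → y^2
  leading term y^2: no divisor's leading term divides it; move y^2 to the remainder.
  remainder y^2 ≠ 0; add h_5 = y^2 to the basis.

S(f_2,f_3): lcm = x^2. S = xy + x + y + 1.
  leading term xy: subtract (1)·f_1 from xy + x + y + 1 → y
  leading term y: no divisor's leading term divides it; move y to the remainder.
  remainder y ≠ 0; add h_6 = y to the basis.

The other S-polynomials (S(f_1,h_4), S(f_2,h_4), S(f_3,h_4), S(f_1,h_5), S(f_2,h_5), S(f_3,h_5), S(h_4,h_5), S(f_1,h_6), S(f_2,h_6), S(f_3,h_6), S(h_4,h_6), S(h_5,h_6)) all reduce to 0 modulo the current basis, so we have a Gröbner basis.
Inter-reduce: drop elements whose leading term is divisible by another's, tail-reduce, and make monic.
Reduced Gröbner basis: {x + 1, y}.
Label its elements g_1 = x + 1, g_2 = y.

Reduce p = x + 1 modulo G:
  leading term x: subtract (1)·g_1 from x + 1 → 0
  normal form = 0.
Since the normal form is 0, p ∈ I.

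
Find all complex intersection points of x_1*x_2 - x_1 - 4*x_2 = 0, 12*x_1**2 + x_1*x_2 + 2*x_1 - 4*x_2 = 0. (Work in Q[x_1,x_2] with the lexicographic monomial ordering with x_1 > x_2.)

{(0, 0), (-1/4, 1/17)}

Compute a lex Gröbner basis by Buchberger's algorithm.
f_1 = x_1*x_2 - x_1 - 4*x_2, LT = x_1*x_2.
f_2 = 12*x_1**2 + x_1*x_2 + 2*x_1 - 4*x_2, LT = x_1**2.

S(f_1,f_2): lcm = x_1**2*x_2. S = -x_1**2 - 1/12*x_1*x_2**2 - 25/6*x_1*x_2 + 1/3*x_2**2.
  leading term x_1**2: subtract (-1/12)·f_2 from -x_1**2 - 1/12*x_1*x_2**2 - 25/6*x_1*x_2 + 1/3*x_2**2 → -1/12*x_1*x_2**2 - 49/12*x_1*x_2 + 1/6*x_1 + 1/3*x_2**2 - 1/3*x_2
  leading term x_1*x_2**2: subtract (-1/12*x_2)·f_1 from -1/12*x_1*x_2**2 - 49/12*x_1*x_2 + 1/6*x_1 + 1/3*x_2**2 - 1/3*x_2 → -25/6*x_1*x_2 + 1/6*x_1 - 1/3*x_2
  leading term x_1*x_2: subtract (-25/6)·f_1 from -25/6*x_1*x_2 + 1/6*x_1 - 1/3*x_2 → -4*x_1 - 17*x_2
  leading term x_1: no divisor's leading term divides it; move -4*x_1 to the remainder.
  leading term x_2: no divisor's leading term divides it; move -17*x_2 to the remainder.
  remainder -4*x_1 - 17*x_2 ≠ 0; add h_3 = -4*x_1 - 17*x_2 to the basis.

S(f_1,h_3): lcm = x_1*x_2. S = -x_1 - 17/4*x_2**2 - 4*x_2.
  leading term x_1: subtract (1/4)·h_3 from -x_1 - 17/4*x_2**2 - 4*x_2 → -17/4*x_2**2 + 1/4*x_2
  leading term x_2**2: no divisor's leading term divides it; move -17/4*x_2**2 to the remainder.
  leading term x_2: no divisor's leading term divides it; move 1/4*x_2 to the remainder.
  remainder -17/4*x_2**2 + 1/4*x_2 ≠ 0; add h_4 = -17/4*x_2**2 + 1/4*x_2 to the basis.

S(f_2,h_3): lcm = x_1**2. S = -25/6*x_1*x_2 + 1/6*x_1 - 1/3*x_2.
  leading term x_1*x_2: subtract (-25/6)·f_1 from -25/6*x_1*x_2 + 1/6*x_1 - 1/3*x_2 → -4*x_1 - 17*x_2
  leading term x_1: subtract (1)·h_3 from -4*x_1 - 17*x_2 → 0
  remainder 0.

S(f_1,h_4): lcm = x_1*x_2**2. S = -16/17*x_1*x_2 - 4*x_2**2.
  leading term x_1*x_2: subtract (-16/17)·f_1 from -16/17*x_1*x_2 - 4*x_2**2 → -16/17*x_1 - 4*x_2**2 - 64/17*x_2
  leading term x_1: subtract (4/17)·h_3 from -16/17*x_1 - 4*x_2**2 - 64/17*x_2 → -4*x_2**2 + 4/17*x_2
  leading term x_2**2: subtract (16/17)·h_4 from -4*x_2**2 + 4/17*x_2 → 0
  remainder 0.

S(f_2,h_4): leading monomials are coprime, so the S-polynomial reduces to 0 (Buchberger's first criterion).
S(h_3,h_4): leading monomials are coprime, so the S-polynomial reduces to 0 (Buchberger's first criterion).
Every S-polynomial of the final basis reduces to 0, so we have a Gröbner basis.
Inter-reduce: drop elements whose leading term is divisible by another's, tail-reduce, and make monic.
Reduced Gröbner basis: {x_1 + 17/4*x_2, x_2**2 - 1/17*x_2}.

Elimination: the polynomial x_2**2 - 1/17*x_2 lies in the elimination ideal for x_2, so x_2 ∈ {0, 1/17}. For each such x_2, the remaining basis elements (now univariate) give the rest of the solution.
  x_2 = 0: the earlier basis element becomes x_1 = 0, giving x_1 = 0 — point (0, 0).
  x_2 = 1/17: the earlier basis element becomes x_1 + 1/4 = 0, giving x_1 = -1/4 — point (-1/4, 1/17).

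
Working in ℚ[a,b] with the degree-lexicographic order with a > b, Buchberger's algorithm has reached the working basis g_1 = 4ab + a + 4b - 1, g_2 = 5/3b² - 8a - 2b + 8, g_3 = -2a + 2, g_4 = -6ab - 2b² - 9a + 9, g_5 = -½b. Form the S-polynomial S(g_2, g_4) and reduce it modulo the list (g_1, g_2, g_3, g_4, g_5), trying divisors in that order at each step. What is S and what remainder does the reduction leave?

lcm(LM(g_2), LM(g_4)) = ab².
S = (lcm/LT(g_2))·g_2 − (lcm/LT(g_4))·g_4 = -⅓b³ - 24/5a² - 27/10ab + 24/5a + 3/2b.
Reduce S modulo (g_1, g_2, g_3, g_4, g_5) in that order:
  leading term b³: subtract (-⅕b)·g_2 from -⅓b³ - 24/5a² - 27/10ab + 24/5a + 3/2b → -24/5a² - 43/10ab - ⅖b² + 24/5a + 31/10b
  leading term a²: subtract (12/5a)·g_3 from -24/5a² - 43/10ab - ⅖b² + 24/5a + 31/10b → -43/10ab - ⅖b² + 31/10b
  leading term ab: subtract (-43/40)·g_1 from -43/10ab - ⅖b² + 31/10b → -⅖b² + 43/40a + 37/5b - 43/40
  leading term b²: subtract (-6/25)·g_2 from -⅖b² + 43/40a + 37/5b - 43/40 → -169/200a + 173/25b + 169/200
  leading term a: subtract (169/400)·g_3 from -169/200a + 173/25b + 169/200 → 173/25b
  leading term b: subtract (-346/25)·g_5 from 173/25b → 0
The remainder is 0, so this S-polynomial contributes no new basis element.
An S-polynomial is built so that the two leading terms cancel; whether anything survives reduction is exactly the Gröbner-basis criterion.

S(g_2, g_4) = -⅓b³ - 24/5a² - 27/10ab + 24/5a + 3/2b; remainder on division = 0.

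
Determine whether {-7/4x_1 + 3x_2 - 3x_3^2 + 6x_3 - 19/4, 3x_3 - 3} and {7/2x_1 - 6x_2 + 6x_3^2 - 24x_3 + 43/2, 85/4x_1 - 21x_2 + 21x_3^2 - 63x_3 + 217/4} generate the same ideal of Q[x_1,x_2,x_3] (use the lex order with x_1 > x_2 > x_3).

For a fixed monomial order, each ideal has a unique reduced Gröbner basis; comparing bases decides equality.
Buchberger on the first generating set:
f_1 = -7/4x_1 + 3x_2 - 3x_3^2 + 6x_3 - 19/4, LT = x_1.
f_2 = 3x_3 - 3, LT = x_3.

The S-polynomials (S(f_1,f_2)) all reduce to 0 modulo the current basis, so we have a Gröbner basis.
Inter-reduce: drop elements whose leading term is divisible by another's, tail-reduce, and make monic.
Reduced Gröbner basis: {x_1 - 12/7x_2 + 1, x_3 - 1}.

Buchberger on the second generating set:
h_1 = 7/2x_1 - 6x_2 + 6x_3^2 - 24x_3 + 43/2, LT = x_1.
h_2 = 85/4x_1 - 21x_2 + 21x_3^2 - 63x_3 + 217/4, LT = x_1.

S(h_1,h_2): lcm = x_1. S = -432/595x_2 + 432/595x_3^2 - 2316/595x_3 + 2136/595.
  leading term x_2: no divisor's leading term divides it; move -432/595x_2 to the remainder.
  leading term x_3^2: no divisor's leading term divides it; move 432/595x_3^2 to the remainder.
  leading term x_3: no divisor's leading term divides it; move -2316/595x_3 to the remainder.
  leading term 1: no divisor's leading term divides it; move 2136/595 to the remainder.
  remainder -432/595x_2 + 432/595x_3^2 - 2316/595x_3 + 2136/595 ≠ 0; add k_3 = -432/595x_2 + 432/595x_3^2 - 2316/595x_3 + 2136/595 to the basis.

The other S-polynomials (S(h_1,k_3), S(h_2,k_3)) all reduce to 0 modulo the current basis, so we have a Gröbner basis.
Inter-reduce: drop elements whose leading term is divisible by another's, tail-reduce, and make monic.
Reduced Gröbner basis: {x_1 + 7/3x_3 - 7/3, x_2 - x_3^2 + 193/36x_3 - 89/18}.

The bases are distinct; the ideals are different.

No, the ideals differ.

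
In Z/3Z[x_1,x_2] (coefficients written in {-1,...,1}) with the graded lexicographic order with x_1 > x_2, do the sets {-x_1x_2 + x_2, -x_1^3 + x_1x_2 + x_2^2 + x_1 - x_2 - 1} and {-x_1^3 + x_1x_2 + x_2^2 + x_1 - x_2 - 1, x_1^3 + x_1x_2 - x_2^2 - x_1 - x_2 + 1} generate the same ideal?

Yes, the ideals are equal.

Equality of ideals is decidable: compute both reduced Gröbner bases (unique for the ordering) and check whether they agree.
Buchberger on the first generating set:
f_1 = -x_1x_2 + x_2, LT = x_1x_2.
f_2 = -x_1^3 + x_1x_2 + x_2^2 + x_1 - x_2 - 1, LT = x_1^3.

S(f_1,f_2): lcm = x_1^3x_2. S = -x_1^2x_2 + x_1x_2^2 + x_2^3 + x_1x_2 - x_2^2 - x_2.
  reduce S modulo (f_1, f_2):
  remainder x_2^3 - x_2 ≠ 0; add g_3 = x_2^3 - x_2 to the basis.

The other S-polynomials (S(f_1,g_3), S(f_2,g_3)) all reduce to 0 modulo the current basis, so we have a Gröbner basis.
Inter-reduce: drop elements whose leading term is divisible by another's, tail-reduce, and make monic.
Reduced Gröbner basis: {x_1^3 - x_2^2 - x_1 + 1, x_2^3 - x_2, x_1x_2 - x_2}.

Buchberger on the second generating set:
h_1 = -x_1^3 + x_1x_2 + x_2^2 + x_1 - x_2 - 1, LT = x_1^3.
h_2 = x_1^3 + x_1x_2 - x_2^2 - x_1 - x_2 + 1, LT = x_1^3.

S(h_1,h_2): lcm = x_1^3. S = x_1x_2 - x_2.
  reduce S modulo (h_1, h_2):
  remainder x_1x_2 - x_2 ≠ 0; add k_3 = x_1x_2 - x_2 to the basis.

S(h_1,k_3): lcm = x_1^3x_2. S = x_1^2x_2 - x_1x_2^2 - x_2^3 - x_1x_2 + x_2^2 + x_2.
  reduce S modulo (h_1, h_2, k_3):
  remainder -x_2^3 + x_2 ≠ 0; add k_4 = -x_2^3 + x_2 to the basis.

The other S-polynomials (S(h_2,k_3), S(h_1,k_4), S(h_2,k_4), S(k_3,k_4)) all reduce to 0 modulo the current basis, so we have a Gröbner basis.
Inter-reduce: drop elements whose leading term is divisible by another's, tail-reduce, and make monic.
Reduced Gröbner basis: {x_1^3 - x_2^2 - x_1 + 1, x_2^3 - x_2, x_1x_2 - x_2}.

The two bases agree; hence the ideals are identical.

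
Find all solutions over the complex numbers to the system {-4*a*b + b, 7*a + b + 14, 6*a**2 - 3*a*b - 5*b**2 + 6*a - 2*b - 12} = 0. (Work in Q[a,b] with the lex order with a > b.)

Compute a lex Gröbner basis by Buchberger's algorithm.
f_1 = -4*a*b + b, LT = a*b.
f_2 = 7*a + b + 14, LT = a.
f_3 = 6*a**2 - 3*a*b + 6*a - 5*b**2 - 2*b - 12, LT = a**2.

S(f_1,f_2): lcm = a*b. S = -1/7*b**2 - 9/4*b.
  leading term b**2: no divisor's leading term divides it; move -1/7*b**2 to the remainder.
  leading term b: no divisor's leading term divides it; move -9/4*b to the remainder.
  remainder -1/7*b**2 - 9/4*b ≠ 0; add h_4 = -1/7*b**2 - 9/4*b to the basis.

S(f_1,f_3): lcm = a**2*b. S = 1/2*a*b**2 - 5/4*a*b + 5/6*b**3 + 1/3*b**2 + 2*b.
  leading term a*b**2: subtract (-1/8*b)·f_1 from 1/2*a*b**2 - 5/4*a*b + 5/6*b**3 + 1/3*b**2 + 2*b → -5/4*a*b + 5/6*b**3 + 11/24*b**2 + 2*b
  leading term a*b: subtract (5/16)·f_1 from -5/4*a*b + 5/6*b**3 + 11/24*b**2 + 2*b → 5/6*b**3 + 11/24*b**2 + 27/16*b
  leading term b**3: subtract (-35/6*b)·h_4 from 5/6*b**3 + 11/24*b**2 + 27/16*b → -38/3*b**2 + 27/16*b
  leading term b**2: subtract (266/3)·h_4 from -38/3*b**2 + 27/16*b → 3219/16*b
  leading term b: no divisor's leading term divides it; move 3219/16*b to the remainder.
  remainder 3219/16*b ≠ 0; add h_5 = 3219/16*b to the basis.

The other S-polynomials (S(f_2,f_3), S(f_1,h_4), S(f_2,h_4), S(f_3,h_4), S(f_1,h_5), S(f_2,h_5), S(f_3,h_5), S(h_4,h_5)) all reduce to 0 modulo the current basis, so we have a Gröbner basis.
Inter-reduce: drop elements whose leading term is divisible by another's, tail-reduce, and make monic.
Reduced Gröbner basis: {a + 2, b}.

The lex basis is triangular: the last element involves only b. Solving b = 0 gives b ∈ {0}; substituting each value into the earlier elements determines the remaining variables.
  b = 0: the earlier basis element becomes a + 2 = 0, giving a = -2 — point (-2, 0).
Substituting each solution back into the original system confirms all equations vanish.

{(-2, 0)}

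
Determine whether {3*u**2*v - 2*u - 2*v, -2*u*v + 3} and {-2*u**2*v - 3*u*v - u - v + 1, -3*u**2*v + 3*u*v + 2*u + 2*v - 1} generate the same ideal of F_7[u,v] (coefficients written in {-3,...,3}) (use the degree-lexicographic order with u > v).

Since reduced Gröbner bases are canonical representatives of ideals under a given ordering, it suffices to compute and compare them.
Buchberger on the first generating set:
f_1 = 3*u**2*v - 2*u - 2*v, LT = u**2*v.
f_2 = -2*u*v + 3, LT = u*v.

S(f_1,f_2): lcm = u**2*v. S = 2*u - 3*v.
  leading term u: no divisor's leading term divides it; move 2*u to the remainder.
  leading term v: no divisor's leading term divides it; move -3*v to the remainder.
  remainder 2*u - 3*v ≠ 0; add g_3 = 2*u - 3*v to the basis.

S(f_1,g_3): lcm = u**2*v. S = -2*u*v**2 - 3*u - 3*v.
  leading term u*v**2: subtract (v)·f_2 from -2*u*v**2 - 3*u - 3*v → -3*u + v
  leading term u: subtract (2)·g_3 from -3*u + v → 0
  remainder 0.

S(f_2,g_3): lcm = u*v. S = -2*v**2 + 2.
  leading term v**2: no divisor's leading term divides it; move -2*v**2 to the remainder.
  leading term 1: no divisor's leading term divides it; move 2 to the remainder.
  remainder -2*v**2 + 2 ≠ 0; add g_4 = -2*v**2 + 2 to the basis.

S(f_1,g_4): lcm = u**2*v**2. S = u**2 - 3*u*v - 3*v**2.
  leading term u**2: subtract (-3*u)·g_3 from u**2 - 3*u*v - 3*v**2 → 2*u*v - 3*v**2
  leading term u*v: subtract (-1)·f_2 from 2*u*v - 3*v**2 → -3*v**2 + 3
  leading term v**2: subtract (-2)·g_4 from -3*v**2 + 3 → 0
  remainder 0.

S(f_2,g_4): lcm = u*v**2. S = u + 2*v.
  leading term u: subtract (-3)·g_3 from u + 2*v → 0
  remainder 0.

S(g_3,g_4): leading monomials are coprime, so the S-polynomial reduces to 0 (Buchberger's first criterion).
Every S-polynomial of the final basis reduces to 0, so we have a Gröbner basis.
Inter-reduce: drop elements whose leading term is divisible by another's, tail-reduce, and make monic.
Reduced Gröbner basis: {v**2 - 1, u + 2*v}.

Buchberger on the second generating set:
h_1 = -2*u**2*v - 3*u*v - u - v + 1, LT = u**2*v.
h_2 = -3*u**2*v + 3*u*v + 2*u + 2*v - 1, LT = u**2*v.

S(h_1,h_2): lcm = u**2*v. S = -u*v - 2.
  leading term u*v: no divisor's leading term divides it; move -u*v to the remainder.
  leading term 1: no divisor's leading term divides it; move -2 to the remainder.
  remainder -u*v - 2 ≠ 0; add k_3 = -u*v - 2 to the basis.

S(h_1,k_3): lcm = u**2*v. S = -2*u*v + 2*u - 3*v + 3.
  leading term u*v: subtract (2)·k_3 from -2*u*v + 2*u - 3*v + 3 → 2*u - 3*v
  leading term u: no divisor's leading term divides it; move 2*u to the remainder.
  leading term v: no divisor's leading term divides it; move -3*v to the remainder.
  remainder 2*u - 3*v ≠ 0; add k_4 = 2*u - 3*v to the basis.

S(h_2,k_3): lcm = u**2*v. S = -u*v + 2*u - 3*v - 2.
  leading term u*v: subtract (1)·k_3 from -u*v + 2*u - 3*v - 2 → 2*u - 3*v
  leading term u: subtract (1)·k_4 from 2*u - 3*v → 0
  remainder 0.

S(h_1,k_4): lcm = u**2*v. S = -2*u*v**2 - 2*u*v - 3*u - 3*v + 3.
  leading term u*v**2: subtract (2*v)·k_3 from -2*u*v**2 - 2*u*v - 3*u - 3*v + 3 → -2*u*v - 3*u + v + 3
  leading term u*v: subtract (2)·k_3 from -2*u*v - 3*u + v + 3 → -3*u + v
  leading term u: subtract (2)·k_4 from -3*u + v → 0
  remainder 0.

S(h_2,k_4): lcm = u**2*v. S = -2*u*v**2 - u*v - 3*u - 3*v - 2.
  leading term u*v**2: subtract (2*v)·k_3 from -2*u*v**2 - u*v - 3*u - 3*v - 2 → -u*v - 3*u + v - 2
  leading term u*v: subtract (1)·k_3 from -u*v - 3*u + v - 2 → -3*u + v
  leading term u: subtract (2)·k_4 from -3*u + v → 0
  remainder 0.

S(k_3,k_4): lcm = u*v. S = -2*v**2 + 2.
  leading term v**2: no divisor's leading term divides it; move -2*v**2 to the remainder.
  leading term 1: no divisor's leading term divides it; move 2 to the remainder.
  remainder -2*v**2 + 2 ≠ 0; add k_5 = -2*v**2 + 2 to the basis.

S(h_1,k_5): lcm = u**2*v**2. S = -2*u*v**2 + u**2 - 3*u*v - 3*v**2 + 3*v.
  leading term u*v**2: subtract (2*v)·k_3 from -2*u*v**2 + u**2 - 3*u*v - 3*v**2 + 3*v → u**2 - 3*u*v - 3*v**2
  leading term u**2: subtract (-3*u)·k_4 from u**2 - 3*u*v - 3*v**2 → 2*u*v - 3*v**2
  leading term u*v: subtract (-2)·k_3 from 2*u*v - 3*v**2 → -3*v**2 + 3
  leading term v**2: subtract (-2)·k_5 from -3*v**2 + 3 → 0
  remainder 0.

S(h_2,k_5): lcm = u**2*v**2. S = -u*v**2 + u**2 - 3*u*v - 3*v**2 - 2*v.
  leading term u*v**2: subtract (v)·k_3 from -u*v**2 + u**2 - 3*u*v - 3*v**2 - 2*v → u**2 - 3*u*v - 3*v**2
  leading term u**2: subtract (-3*u)·k_4 from u**2 - 3*u*v - 3*v**2 → 2*u*v - 3*v**2
  leading term u*v: subtract (-2)·k_3 from 2*u*v - 3*v**2 → -3*v**2 + 3
  leading term v**2: subtract (-2)·k_5 from -3*v**2 + 3 → 0
  remainder 0.

S(k_3,k_5): lcm = u*v**2. S = u + 2*v.
  leading term u: subtract (-3)·k_4 from u + 2*v → 0
  remainder 0.

S(k_4,k_5): leading monomials are coprime, so the S-polynomial reduces to 0 (Buchberger's first criterion).
Every S-polynomial of the final basis reduces to 0, so we have a Gröbner basis.
Inter-reduce: drop elements whose leading term is divisible by another's, tail-reduce, and make monic.
Reduced Gröbner basis: {v**2 - 1, u + 2*v}.

Same reduced basis, so the two generating sets span the same ideal.

Yes, the ideals are equal.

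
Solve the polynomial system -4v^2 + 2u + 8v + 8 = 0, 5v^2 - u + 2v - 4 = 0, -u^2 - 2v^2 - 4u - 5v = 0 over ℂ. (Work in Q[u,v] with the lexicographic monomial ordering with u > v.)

Compute a lex Gröbner basis by Buchberger's algorithm.
f_1 = 2u - 4v^2 + 8v + 8, LT = u.
f_2 = -u + 5v^2 + 2v - 4, LT = u.
f_3 = -u^2 - 4u - 2v^2 - 5v, LT = u^2.

S(f_1,f_2): lcm = u. S = 3v^2 + 6v.
  leading term v^2: no divisor's leading term divides it; move 3v^2 to the remainder.
  leading term v: no divisor's leading term divides it; move 6v to the remainder.
  remainder 3v^2 + 6v ≠ 0; add h_4 = 3v^2 + 6v to the basis.

S(f_1,f_3): lcm = u^2. S = -2uv^2 + 4uv - 2v^2 - 5v.
  leading term uv^2: subtract (-v^2)·f_1 from -2uv^2 + 4uv - 2v^2 - 5v → 4uv - 4v^4 + 8v^3 + 6v^2 - 5v
  leading term uv: subtract (2v)·f_1 from 4uv - 4v^4 + 8v^3 + 6v^2 - 5v → -4v^4 + 16v^3 - 10v^2 - 21v
  leading term v^4: subtract (-4/3v^2)·h_4 from -4v^4 + 16v^3 - 10v^2 - 21v → 24v^3 - 10v^2 - 21v
  leading term v^3: subtract (8v)·h_4 from 24v^3 - 10v^2 - 21v → -58v^2 - 21v
  leading term v^2: subtract (-58/3)·h_4 from -58v^2 - 21v → 95v
  leading term v: no divisor's leading term divides it; move 95v to the remainder.
  remainder 95v ≠ 0; add h_5 = 95v to the basis.

S(f_2,f_3): lcm = u^2. S = -5uv^2 - 2uv - 2v^2 - 5v.
  leading term uv^2: subtract (-5/2v^2)·f_1 from -5uv^2 - 2uv - 2v^2 - 5v → -2uv - 10v^4 + 20v^3 + 18v^2 - 5v
  leading term uv: subtract (-v)·f_1 from -2uv - 10v^4 + 20v^3 + 18v^2 - 5v → -10v^4 + 16v^3 + 26v^2 + 3v
  leading term v^4: subtract (-10/3v^2)·h_4 from -10v^4 + 16v^3 + 26v^2 + 3v → 36v^3 + 26v^2 + 3v
  leading term v^3: subtract (12v)·h_4 from 36v^3 + 26v^2 + 3v → -46v^2 + 3v
  leading term v^2: subtract (-46/3)·h_4 from -46v^2 + 3v → 95v
  leading term v: subtract (1)·h_5 from 95v → 0
  remainder 0.

S(f_1,h_4): leading monomials are coprime, so the S-polynomial reduces to 0 (Buchberger's first criterion).
S(f_2,h_4): leading monomials are coprime, so the S-polynomial reduces to 0 (Buchberger's first criterion).
S(f_3,h_4): leading monomials are coprime, so the S-polynomial reduces to 0 (Buchberger's first criterion).
S(f_1,h_5): leading monomials are coprime, so the S-polynomial reduces to 0 (Buchberger's first criterion).
S(f_2,h_5): leading monomials are coprime, so the S-polynomial reduces to 0 (Buchberger's first criterion).
S(f_3,h_5): leading monomials are coprime, so the S-polynomial reduces to 0 (Buchberger's first criterion).
S(h_4,h_5): lcm = v^2. S = 2v.
  leading term v: subtract (2/95)·h_5 from 2v → 0
  remainder 0.

Every S-polynomial of the final basis reduces to 0, so we have a Gröbner basis.
Inter-reduce: drop elements whose leading term is divisible by another's, tail-reduce, and make monic.
Reduced Gröbner basis: {u + 4, v}.

From the last basis element, v = 0, so v takes values in {0}. Each choice, substituted upward through the basis, yields the corresponding point(s) of the solution set.
  v = 0: the earlier basis element becomes u + 4 = 0, giving u = -4 — point (-4, 0).
Each listed point satisfies every original equation (direct substitution).

{(-4, 0)}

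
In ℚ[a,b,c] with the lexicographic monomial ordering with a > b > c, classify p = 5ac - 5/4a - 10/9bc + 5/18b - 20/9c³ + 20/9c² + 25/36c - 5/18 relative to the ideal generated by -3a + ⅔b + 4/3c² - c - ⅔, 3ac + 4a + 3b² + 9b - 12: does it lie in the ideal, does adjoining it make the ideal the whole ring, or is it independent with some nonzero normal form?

First compute the reduced Gröbner basis of I by Buchberger's algorithm.
f_1 = -3a + ⅔b + 4/3c² - c - ⅔, LT = a.
f_2 = 3ac + 4a + 3b² + 9b - 12, LT = ac.

S(f_1,f_2): lcm = ac. S = -4/3a - b² - 2/9bc - 3b - 4/9c³ + ⅓c² + 2/9c + 4.
  leading term a: subtract (4/9)·f_1 from -4/3a - b² - 2/9bc - 3b - 4/9c³ + ⅓c² + 2/9c + 4 → -b² - 2/9bc - 89/27b - 4/9c³ - 7/27c² + ⅔c + 116/27
  leading term b²: no divisor's leading term divides it; move -b² to the remainder.
  leading term bc: no divisor's leading term divides it; move -2/9bc to the remainder.
  leading term b: no divisor's leading term divides it; move -89/27b to the remainder.
  leading term c³: no divisor's leading term divides it; move -4/9c³ to the remainder.
  leading term c²: no divisor's leading term divides it; move -7/27c² to the remainder.
  leading term c: no divisor's leading term divides it; move ⅔c to the remainder.
  leading term 1: no divisor's leading term divides it; move 116/27 to the remainder.
  remainder -b² - 2/9bc - 89/27b - 4/9c³ - 7/27c² + ⅔c + 116/27 ≠ 0; add h_3 = -b² - 2/9bc - 89/27b - 4/9c³ - 7/27c² + ⅔c + 116/27 to the basis.

The other S-polynomials (S(f_1,h_3), S(f_2,h_3)) all reduce to 0 modulo the current basis, so we have a Gröbner basis.
Inter-reduce: drop elements whose leading term is divisible by another's, tail-reduce, and make monic.
Reduced Gröbner basis: {a - 2/9b - 4/9c² + ⅓c + 2/9, b² + 2/9bc + 89/27b + 4/9c³ + 7/27c² - ⅔c - 116/27}.
Label its elements g_1 = a - 2/9b - 4/9c² + ⅓c + 2/9, g_2 = b² + 2/9bc + 89/27b + 4/9c³ + 7/27c² - ⅔c - 116/27.

Reduce p = 5ac - 5/4a - 10/9bc + 5/18b - 20/9c³ + 20/9c² + 25/36c - 5/18 modulo G:
  leading term ac: subtract (5c)·g_1 from 5ac - 5/4a - 10/9bc + 5/18b - 20/9c³ + 20/9c² + 25/36c - 5/18 → -5/4a + 5/18b + 5/9c² - 5/12c - 5/18
  leading term a: subtract (-5/4)·g_1 from -5/4a + 5/18b + 5/9c² - 5/12c - 5/18 → 0
  normal form = 0.
Since the normal form is 0, p ∈ I.

5ac - 5/4a - 10/9bc + 5/18b - 20/9c³ + 20/9c² + 25/36c - 5/18 lies in I (it reduces to 0).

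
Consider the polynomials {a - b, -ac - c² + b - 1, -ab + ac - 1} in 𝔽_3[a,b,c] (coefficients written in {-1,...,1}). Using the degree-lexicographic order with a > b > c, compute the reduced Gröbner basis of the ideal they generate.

f_1 = a - b, LT = a.
f_2 = -ac - c² + b - 1, LT = ac.
f_3 = -ab + ac - 1, LT = ab.

S(f_1,f_2): lcm = ac. S = -bc - c² + b - 1.
  leading term bc: no divisor's leading term divides it; move -bc to the remainder.
  leading term c²: no divisor's leading term divides it; move -c² to the remainder.
  leading term b: no divisor's leading term divides it; move b to the remainder.
  leading term 1: no divisor's leading term divides it; move -1 to the remainder.
  remainder -bc - c² + b - 1 ≠ 0; add g_4 = -bc - c² + b - 1 to the basis.

S(f_1,f_3): lcm = ab. S = ac - b² - 1.
  leading term ac: subtract (c)·f_1 from ac - b² - 1 → -b² + bc - 1
  leading term b²: no divisor's leading term divides it; move -b² to the remainder.
  leading term bc: subtract (-1)·g_4 from bc - 1 → -c² + b + 1
  leading term c²: no divisor's leading term divides it; move -c² to the remainder.
  leading term b: no divisor's leading term divides it; move b to the remainder.
  leading term 1: no divisor's leading term divides it; move 1 to the remainder.
  remainder -b² - c² + b + 1 ≠ 0; add g_5 = -b² - c² + b + 1 to the basis.

S(f_2,f_3): lcm = abc. S = ac² + bc² - b² + b - c.
  leading term ac²: subtract (c²)·f_1 from ac² + bc² - b² + b - c → -bc² - b² + b - c
  leading term bc²: subtract (c)·g_4 from -bc² - b² + b - c → c³ - b² - bc + b
  leading term c³: no divisor's leading term divides it; move c³ to the remainder.
  leading term b²: subtract (1)·g_5 from -b² - bc + b → -bc + c² - 1
  leading term bc: subtract (1)·g_4 from -bc + c² - 1 → -c² - b
  leading term c²: no divisor's leading term divides it; move -c² to the remainder.
  leading term b: no divisor's leading term divides it; move -b to the remainder.
  remainder c³ - c² - b ≠ 0; add g_6 = c³ - c² - b to the basis.

The other S-polynomials (S(f_1,g_4), S(f_2,g_4), S(f_3,g_4), S(f_1,g_5), S(f_2,g_5), S(f_3,g_5), S(g_4,g_5), S(f_1,g_6), S(f_2,g_6), S(f_3,g_6), S(g_4,g_6), S(g_5,g_6)) all reduce to 0 modulo the current basis, so we have a Gröbner basis.
Inter-reduce: drop elements whose leading term is divisible by another's, tail-reduce, and make monic.

G = {c³ - c² - b, b² + c² - b - 1, bc + c² - b + 1, a - b}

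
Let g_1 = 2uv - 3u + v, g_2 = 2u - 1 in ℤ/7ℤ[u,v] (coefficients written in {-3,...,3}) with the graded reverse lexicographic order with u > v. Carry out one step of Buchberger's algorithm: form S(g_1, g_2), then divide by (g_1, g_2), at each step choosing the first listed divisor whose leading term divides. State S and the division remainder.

S(g_1, g_2) = 2u + v; remainder on division = v + 1.

lcm(LM(g_1), LM(g_2)) = uv.
S = (lcm/LT(g_1))·g_1 − (lcm/LT(g_2))·g_2 = 2u + v.
Reduce S modulo (g_1, g_2) in that order:
  leading term u: subtract (1)·g_2 from 2u + v → v + 1
  leading term v: no divisor's leading term divides it; move v to the remainder.
  leading term 1: no divisor's leading term divides it; move 1 to the remainder.
The remainder v + 1 is nonzero, so it would be added as the next basis element.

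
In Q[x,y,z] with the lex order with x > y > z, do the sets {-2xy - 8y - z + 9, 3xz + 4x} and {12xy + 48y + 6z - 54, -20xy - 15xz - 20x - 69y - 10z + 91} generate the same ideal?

Two ideals are equal iff their reduced Gröbner bases coincide (the reduced basis is unique for a fixed ordering).
Buchberger on the first generating set:
f_1 = -2xy - 8y - z + 9, LT = xy.
f_2 = 3xz + 4x, LT = xz.

S(f_1,f_2): lcm = xyz. S = -\tfrac{4}{3}xy + 4yz + \tfrac{1}{2}z^{2} - \tfrac{9}{2}z.
  leading term xy: subtract (\tfrac{2}{3})·f_1 from -\tfrac{4}{3}xy + 4yz + \tfrac{1}{2}z^{2} - \tfrac{9}{2}z → 4yz + \tfrac{16}{3}y + \tfrac{1}{2}z^{2} - \tfrac{23}{6}z - 6
  leading term yz: no divisor's leading term divides it; move 4yz to the remainder.
  leading term y: no divisor's leading term divides it; move \tfrac{16}{3}y to the remainder.
  leading term z^{2}: no divisor's leading term divides it; move \tfrac{1}{2}z^{2} to the remainder.
  leading term z: no divisor's leading term divides it; move -\tfrac{23}{6}z to the remainder.
  leading term 1: no divisor's leading term divides it; move -6 to the remainder.
  remainder 4yz + \tfrac{16}{3}y + \tfrac{1}{2}z^{2} - \tfrac{23}{6}z - 6 ≠ 0; add g_3 = 4yz + \tfrac{16}{3}y + \tfrac{1}{2}z^{2} - \tfrac{23}{6}z - 6 to the basis.

The other S-polynomials (S(f_1,g_3), S(f_2,g_3)) all reduce to 0 modulo the current basis, so we have a Gröbner basis.
Inter-reduce: drop elements whose leading term is divisible by another's, tail-reduce, and make monic.
Reduced Gröbner basis: {xy + 4y + \tfrac{1}{2}z - \tfrac{9}{2}, xz + \tfrac{4}{3}x, yz + \tfrac{4}{3}y + \tfrac{1}{8}z^{2} - \tfrac{23}{24}z - \tfrac{3}{2}}.

Buchberger on the second generating set:
h_1 = 12xy + 48y + 6z - 54, LT = xy.
h_2 = -20xy - 15xz - 20x - 69y - 10z + 91, LT = xy.

S(h_1,h_2): lcm = xy. S = -\tfrac{3}{4}xz - x + \tfrac{11}{20}y + \tfrac{1}{20}.
  leading term xz: no divisor's leading term divides it; move -\tfrac{3}{4}xz to the remainder.
  leading term x: no divisor's leading term divides it; move -x to the remainder.
  leading term y: no divisor's leading term divides it; move \tfrac{11}{20}y to the remainder.
  leading term 1: no divisor's leading term divides it; move \tfrac{1}{20} to the remainder.
  remainder -\tfrac{3}{4}xz - x + \tfrac{11}{20}y + \tfrac{1}{20} ≠ 0; add k_3 = -\tfrac{3}{4}xz - x + \tfrac{11}{20}y + \tfrac{1}{20} to the basis.

S(h_1,k_3): lcm = xyz. S = -\tfrac{4}{3}xy + \tfrac{11}{15}y^{2} + 4yz + \tfrac{1}{15}y + \tfrac{1}{2}z^{2} - \tfrac{9}{2}z.
  leading term xy: subtract (-\tfrac{1}{9})·h_1 from -\tfrac{4}{3}xy + \tfrac{11}{15}y^{2} + 4yz + \tfrac{1}{15}y + \tfrac{1}{2}z^{2} - \tfrac{9}{2}z → \tfrac{11}{15}y^{2} + 4yz + \tfrac{27}{5}y + \tfrac{1}{2}z^{2} - \tfrac{23}{6}z - 6
  leading term y^{2}: no divisor's leading term divides it; move \tfrac{11}{15}y^{2} to the remainder.
  leading term yz: no divisor's leading term divides it; move 4yz to the remainder.
  leading term y: no divisor's leading term divides it; move \tfrac{27}{5}y to the remainder.
  leading term z^{2}: no divisor's leading term divides it; move \tfrac{1}{2}z^{2} to the remainder.
  leading term z: no divisor's leading term divides it; move -\tfrac{23}{6}z to the remainder.
  leading term 1: no divisor's leading term divides it; move -6 to the remainder.
  remainder \tfrac{11}{15}y^{2} + 4yz + \tfrac{27}{5}y + \tfrac{1}{2}z^{2} - \tfrac{23}{6}z - 6 ≠ 0; add k_4 = \tfrac{11}{15}y^{2} + 4yz + \tfrac{27}{5}y + \tfrac{1}{2}z^{2} - \tfrac{23}{6}z - 6 to the basis.

The other S-polynomials (S(h_2,k_3), S(h_1,k_4), S(h_2,k_4), S(k_3,k_4)) all reduce to 0 modulo the current basis, so we have a Gröbner basis.
Inter-reduce: drop elements whose leading term is divisible by another's, tail-reduce, and make monic.
Reduced Gröbner basis: {xy + 4y + \tfrac{1}{2}z - \tfrac{9}{2}, xz + \tfrac{4}{3}x - \tfrac{11}{15}y - \tfrac{1}{15}, y^{2} + \tfrac{60}{11}yz + \tfrac{81}{11}y + \tfrac{15}{22}z^{2} - \tfrac{115}{22}z - \tfrac{90}{11}}.

Since the reduced bases disagree, the two ideals are not the same.

No, the ideals differ.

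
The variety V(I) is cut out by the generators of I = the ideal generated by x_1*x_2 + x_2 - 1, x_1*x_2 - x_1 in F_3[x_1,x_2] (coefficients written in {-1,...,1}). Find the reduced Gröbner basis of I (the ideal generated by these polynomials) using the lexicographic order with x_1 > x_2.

This is the nonlinear analogue of row-reducing a linear system.

f_1 = x_1*x_2 + x_2 - 1, LT = x_1*x_2.
f_2 = x_1*x_2 - x_1, LT = x_1*x_2.

S(f_1,f_2): lcm = x_1*x_2. S = x_1 + x_2 - 1.
  reduce S modulo (f_1, f_2):
  remainder x_1 + x_2 - 1 ≠ 0; add g_3 = x_1 + x_2 - 1 to the basis.

S(f_1,g_3): lcm = x_1*x_2. S = -x_2**2 - x_2 - 1.
  reduce S modulo (f_1, f_2, g_3):
  remainder -x_2**2 - x_2 - 1 ≠ 0; add g_4 = -x_2**2 - x_2 - 1 to the basis.

The other S-polynomials (S(f_2,g_3), S(f_1,g_4), S(f_2,g_4), S(g_3,g_4)) all reduce to 0 modulo the current basis, so we have a Gröbner basis.
Inter-reduce: drop elements whose leading term is divisible by another's, tail-reduce, and make monic.

G = {x_1 + x_2 - 1, x_2**2 + x_2 + 1}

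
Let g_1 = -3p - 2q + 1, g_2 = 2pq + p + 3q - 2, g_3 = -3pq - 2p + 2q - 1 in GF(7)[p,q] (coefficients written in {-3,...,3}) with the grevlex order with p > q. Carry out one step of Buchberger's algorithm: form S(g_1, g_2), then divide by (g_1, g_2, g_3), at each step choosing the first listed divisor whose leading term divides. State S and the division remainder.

lcm(LM(g_1), LM(g_2)) = pq.
S = (lcm/LT(g_1))·g_1 − (lcm/LT(g_2))·g_2 = 3q^2 + 3p - 3q + 1.
Reduce S modulo (g_1, g_2, g_3) in that order:
  leading term q^2: no divisor's leading term divides it; move 3q^2 to the remainder.
  leading term p: subtract (-1)·g_1 from 3p - 3q + 1 → 2q + 2
  leading term q: no divisor's leading term divides it; move 2q to the remainder.
  leading term 1: no divisor's leading term divides it; move 2 to the remainder.
The remainder 3q^2 + 2q + 2 is nonzero, so it would be added as the next basis element.
An S-polynomial is built so that the two leading terms cancel; whether anything survives reduction is exactly the Gröbner-basis criterion.

S(g_1, g_2) = 3q^2 + 3p - 3q + 1; remainder on division = 3q^2 + 2q + 2.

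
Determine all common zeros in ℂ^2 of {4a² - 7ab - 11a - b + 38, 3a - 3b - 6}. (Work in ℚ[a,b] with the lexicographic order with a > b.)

Compute a lex Gröbner basis by Buchberger's algorithm.
f_1 = 4a² - 7ab - 11a - b + 38, LT = a².
f_2 = 3a - 3b - 6, LT = a.

S(f_1,f_2): lcm = a². S = -¾ab - ¾a - ¼b + 19/2.
  leading term ab: subtract (-¼b)·f_2 from -¾ab - ¾a - ¼b + 19/2 → -¾a - ¾b² - 7/4b + 19/2
  leading term a: subtract (-¼)·f_2 from -¾a - ¾b² - 7/4b + 19/2 → -¾b² - 5/2b + 8
  leading term b²: no divisor's leading term divides it; move -¾b² to the remainder.
  leading term b: no divisor's leading term divides it; move -5/2b to the remainder.
  leading term 1: no divisor's leading term divides it; move 8 to the remainder.
  remainder -¾b² - 5/2b + 8 ≠ 0; add h_3 = -¾b² - 5/2b + 8 to the basis.

The other S-polynomials (S(f_1,h_3), S(f_2,h_3)) all reduce to 0 modulo the current basis, so we have a Gröbner basis.
Inter-reduce: drop elements whose leading term is divisible by another's, tail-reduce, and make monic.
Reduced Gröbner basis: {a - b - 2, b² + 10/3b - 32/3}.

From the last basis element, b² + 10/3b - 32/3 = 0, so b takes values in {-16/3, 2}. Each choice, substituted upward through the basis, yields the corresponding point(s) of the solution set.
  b = -16/3: the earlier basis element becomes a + 10/3 = 0, giving a = -10/3 — point (-10/3, -16/3).
  b = 2: the earlier basis element becomes a - 4 = 0, giving a = 4 — point (4, 2).

{(-10/3, -16/3), (4, 2)}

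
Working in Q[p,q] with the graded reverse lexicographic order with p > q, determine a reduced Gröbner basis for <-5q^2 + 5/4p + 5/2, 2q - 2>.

G = {p - 2, q - 1}

f_1 = -5q^2 + 5/4p + 5/2, LT = q^2.
f_2 = 2q - 2, LT = q.

S(f_1,f_2): lcm = q^2. S = -1/4p + q - 1/2.
  reduce S modulo (f_1, f_2):
  remainder -1/4p + 1/2 ≠ 0; add g_3 = -1/4p + 1/2 to the basis.

The other S-polynomials (S(f_1,g_3), S(f_2,g_3)) all reduce to 0 modulo the current basis, so we have a Gröbner basis.
Inter-reduce: drop elements whose leading term is divisible by another's, tail-reduce, and make monic.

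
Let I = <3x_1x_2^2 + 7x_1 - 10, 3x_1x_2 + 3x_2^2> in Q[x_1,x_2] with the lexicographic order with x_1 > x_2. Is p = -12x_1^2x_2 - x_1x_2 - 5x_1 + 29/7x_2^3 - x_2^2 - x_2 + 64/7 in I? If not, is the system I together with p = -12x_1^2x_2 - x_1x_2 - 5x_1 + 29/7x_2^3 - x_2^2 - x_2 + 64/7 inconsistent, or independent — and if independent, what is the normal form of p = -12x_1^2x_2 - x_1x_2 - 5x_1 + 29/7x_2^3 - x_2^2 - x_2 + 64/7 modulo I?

First compute the reduced Gröbner basis of I by Buchberger's algorithm.
f_1 = 3x_1x_2^2 + 7x_1 - 10, LT = x_1x_2^2.
f_2 = 3x_1x_2 + 3x_2^2, LT = x_1x_2.

S(f_1,f_2): lcm = x_1x_2^2. S = 7/3x_1 - x_2^3 - 10/3.
  leading term x_1: no divisor's leading term divides it; move 7/3x_1 to the remainder.
  leading term x_2^3: no divisor's leading term divides it; move -x_2^3 to the remainder.
  leading term 1: no divisor's leading term divides it; move -10/3 to the remainder.
  remainder 7/3x_1 - x_2^3 - 10/3 ≠ 0; add h_3 = 7/3x_1 - x_2^3 - 10/3 to the basis.

S(f_1,h_3): lcm = x_1x_2^2. S = 7/3x_1 + 3/7x_2^5 + 10/7x_2^2 - 10/3.
  leading term x_1: subtract (1)·h_3 from 7/3x_1 + 3/7x_2^5 + 10/7x_2^2 - 10/3 → 3/7x_2^5 + x_2^3 + 10/7x_2^2
  leading term x_2^5: no divisor's leading term divides it; move 3/7x_2^5 to the remainder.
  leading term x_2^3: no divisor's leading term divides it; move x_2^3 to the remainder.
  leading term x_2^2: no divisor's leading term divides it; move 10/7x_2^2 to the remainder.
  remainder 3/7x_2^5 + x_2^3 + 10/7x_2^2 ≠ 0; add h_4 = 3/7x_2^5 + x_2^3 + 10/7x_2^2 to the basis.

S(f_2,h_3): lcm = x_1x_2. S = 3/7x_2^4 + x_2^2 + 10/7x_2.
  leading term x_2^4: no divisor's leading term divides it; move 3/7x_2^4 to the remainder.
  leading term x_2^2: no divisor's leading term divides it; move x_2^2 to the remainder.
  leading term x_2: no divisor's leading term divides it; move 10/7x_2 to the remainder.
  remainder 3/7x_2^4 + x_2^2 + 10/7x_2 ≠ 0; add h_5 = 3/7x_2^4 + x_2^2 + 10/7x_2 to the basis.

The other S-polynomials (S(f_1,h_4), S(f_2,h_4), S(h_3,h_4), S(f_1,h_5), S(f_2,h_5), S(h_3,h_5), S(h_4,h_5)) all reduce to 0 modulo the current basis, so we have a Gröbner basis.
Inter-reduce: drop elements whose leading term is divisible by another's, tail-reduce, and make monic.
Reduced Gröbner basis: {x_1 - 3/7x_2^3 - 10/7, x_2^4 + 7/3x_2^2 + 10/3x_2}.
Label its elements g_1 = x_1 - 3/7x_2^3 - 10/7, g_2 = x_2^4 + 7/3x_2^2 + 10/3x_2.

Reduce p = -12x_1^2x_2 - x_1x_2 - 5x_1 + 29/7x_2^3 - x_2^2 - x_2 + 64/7 modulo G:
  leading term x_1^2x_2: subtract (-12x_1x_2)·g_1 from -12x_1^2x_2 - x_1x_2 - 5x_1 + 29/7x_2^3 - x_2^2 - x_2 + 64/7 → -36/7x_1x_2^4 - 127/7x_1x_2 - 5x_1 + 29/7x_2^3 - x_2^2 - x_2 + 64/7
  leading term x_1x_2^4: subtract (-36/7x_2^4)·g_1 from -36/7x_1x_2^4 - 127/7x_1x_2 - 5x_1 + 29/7x_2^3 - x_2^2 - x_2 + 64/7 → -127/7x_1x_2 - 5x_1 - 108/49x_2^7 - 360/49x_2^4 + 29/7x_2^3 - x_2^2 - x_2 + 64/7
  leading term x_1x_2: subtract (-127/7x_2)·g_1 from -127/7x_1x_2 - 5x_1 - 108/49x_2^7 - 360/49x_2^4 + 29/7x_2^3 - x_2^2 - x_2 + 64/7 → -5x_1 - 108/49x_2^7 - 741/49x_2^4 + 29/7x_2^3 - x_2^2 - 1319/49x_2 + 64/7
  leading term x_1: subtract (-5)·g_1 from -5x_1 - 108/49x_2^7 - 741/49x_2^4 + 29/7x_2^3 - x_2^2 - 1319/49x_2 + 64/7 → -108/49x_2^7 - 741/49x_2^4 + 2x_2^3 - x_2^2 - 1319/49x_2 + 2
  leading term x_2^7: subtract (-108/49x_2^3)·g_2 from -108/49x_2^7 - 741/49x_2^4 + 2x_2^3 - x_2^2 - 1319/49x_2 + 2 → 36/7x_2^5 - 381/49x_2^4 + 2x_2^3 - x_2^2 - 1319/49x_2 + 2
  leading term x_2^5: subtract (36/7x_2)·g_2 from 36/7x_2^5 - 381/49x_2^4 + 2x_2^3 - x_2^2 - 1319/49x_2 + 2 → -381/49x_2^4 - 10x_2^3 - 127/7x_2^2 - 1319/49x_2 + 2
  leading term x_2^4: subtract (-381/49)·g_2 from -381/49x_2^4 - 10x_2^3 - 127/7x_2^2 - 1319/49x_2 + 2 → -10x_2^3 - x_2 + 2
  leading term x_2^3: no divisor's leading term divides it; move -10x_2^3 to the remainder.
  leading term x_2: no divisor's leading term divides it; move -x_2 to the remainder.
  leading term 1: no divisor's leading term divides it; move 2 to the remainder.
  normal form = -10x_2^3 - x_2 + 2.
The normal form is nonzero, so p ∉ I. Since p minus its normal form lies in I, I + (p) = I + (r) where r = -10x_2^3 - x_2 + 2; decide whether this ideal is the whole ring.
Run Buchberger on G together with r (pairs among the g_i already reduce to 0 since G is a Gröbner basis):
g_1 = x_1 - 3/7x_2^3 - 10/7, LT = x_1.
g_2 = x_2^4 + 7/3x_2^2 + 10/3x_2, LT = x_2^4.
r = -10x_2^3 - x_2 + 2, LT = x_2^3.

S(g_2,r): lcm = x_2^4. S = 67/30x_2^2 + 53/15x_2.
  leading term x_2^2: no divisor's leading term divides it; move 67/30x_2^2 to the remainder.
  leading term x_2: no divisor's leading term divides it; move 53/15x_2 to the remainder.
  remainder 67/30x_2^2 + 53/15x_2 ≠ 0; add m_4 = 67/30x_2^2 + 53/15x_2 to the basis.

S(g_2,m_4): lcm = x_2^4. S = -106/67x_2^3 + 7/3x_2^2 + 10/3x_2.
  leading term x_2^3: subtract (53/335)·r from -106/67x_2^3 + 7/3x_2^2 + 10/3x_2 → 7/3x_2^2 + 3509/1005x_2 - 106/335
  leading term x_2^2: subtract (70/67)·m_4 from 7/3x_2^2 + 3509/1005x_2 - 106/335 → -1/5x_2 - 106/335
  leading term x_2: no divisor's leading term divides it; move -1/5x_2 to the remainder.
  leading term 1: no divisor's leading term divides it; move -106/335 to the remainder.
  remainder -1/5x_2 - 106/335 ≠ 0; add m_5 = -1/5x_2 - 106/335 to the basis.

S(r,m_4): lcm = x_2^3. S = -106/67x_2^2 + 1/10x_2 - 1/5.
  leading term x_2^2: subtract (-3180/4489)·m_4 from -106/67x_2^2 + 1/10x_2 - 1/5 → 116849/44890x_2 - 1/5
  leading term x_2: subtract (-116849/8978)·m_5 from 116849/44890x_2 - 1/5 → -1298752/300763
  leading term 1: no divisor's leading term divides it; move -1298752/300763 to the remainder.
  remainder -1298752/300763 ≠ 0; add m_6 = -1298752/300763 to the basis.

The other S-polynomials (S(g_1,g_2), S(g_1,r), S(g_1,m_4), S(g_1,m_5), S(g_2,m_5), S(r,m_5), S(m_4,m_5), S(g_1,m_6), S(g_2,m_6), S(r,m_6), S(m_4,m_6), S(m_5,m_6)) all reduce to 0 modulo the current basis, so we have a Gröbner basis.
Inter-reduce: drop elements whose leading term is divisible by another's, tail-reduce, and make monic.
Reduced Gröbner basis: {1}.
The reduced Gröbner basis of I + (p) is {1}: the ideal is the whole ring, so the enlarged system has no common solution — adjoining p is inconsistent.

Adjoining -12x_1^2x_2 - x_1x_2 - 5x_1 + 29/7x_2^3 - x_2^2 - x_2 + 64/7 makes the ideal the whole ring: the system is inconsistent.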